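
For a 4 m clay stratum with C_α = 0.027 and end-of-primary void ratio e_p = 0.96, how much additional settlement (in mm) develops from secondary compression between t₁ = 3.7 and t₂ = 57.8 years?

Secondary compression: S_s = C_α·H/(1+e_p)·log₁₀(t₂/t₁)
S_s = 0.027×4/(1+0.96)×log₁₀(57.8/3.7)
    = 0.0551 × 1.194 = 0.06578 m

S_s ≈ 65.8 mm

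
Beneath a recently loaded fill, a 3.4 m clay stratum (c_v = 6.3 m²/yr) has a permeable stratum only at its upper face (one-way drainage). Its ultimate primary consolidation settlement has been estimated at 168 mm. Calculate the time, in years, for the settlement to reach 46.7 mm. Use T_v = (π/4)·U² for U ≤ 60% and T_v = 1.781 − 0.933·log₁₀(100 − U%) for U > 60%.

Drainage path length: H_d = H = 3.4 m (single drainage).
U = S(t)/S_ult = 46.7/168 = 0.278.
U ≤ 60%: T_v = (π/4)·U² = (π/4)×0.27798² = 0.060688.
t = T_v·H_d²/c_v = 0.060688×3.4²/6.3 = 0.1114 years.

t ≈ 0.111 years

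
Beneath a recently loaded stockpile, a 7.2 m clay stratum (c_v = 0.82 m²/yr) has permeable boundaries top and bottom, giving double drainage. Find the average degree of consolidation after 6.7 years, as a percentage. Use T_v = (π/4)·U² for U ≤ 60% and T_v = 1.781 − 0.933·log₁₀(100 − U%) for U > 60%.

U ≈ 71.5 %

Drainage path length: H_d = H/2 = 3.6 m (double drainage).
T_v = c_v·t/H_d² = 0.82×6.7/3.6² = 0.42392.
T_v = 0.42392 corresponds to the U > 60% branch:
U = 1 − 10^((1.781 − T_v)/0.933)/100 = 0.7152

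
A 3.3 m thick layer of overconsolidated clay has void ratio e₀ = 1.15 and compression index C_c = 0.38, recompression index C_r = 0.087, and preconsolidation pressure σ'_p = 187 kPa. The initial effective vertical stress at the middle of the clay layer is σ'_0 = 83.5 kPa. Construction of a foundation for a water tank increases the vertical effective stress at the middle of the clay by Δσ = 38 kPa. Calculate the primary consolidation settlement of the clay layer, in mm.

S_c ≈ 21.8 mm

Final effective stress: σ'_f = 83.5 + 38 = 121.5 kPa.
σ'_f = 121.5 ≤ σ'_p = 187 kPa, so the clay remains overconsolidated and only the recompression index applies:
S_c = C_r·H/(1+e₀)·log₁₀(σ'_f/σ'_0) = 0.087×3.3/2.15×log₁₀(121.5/83.5)
    = 0.13354 × 0.16289 = 0.02175 m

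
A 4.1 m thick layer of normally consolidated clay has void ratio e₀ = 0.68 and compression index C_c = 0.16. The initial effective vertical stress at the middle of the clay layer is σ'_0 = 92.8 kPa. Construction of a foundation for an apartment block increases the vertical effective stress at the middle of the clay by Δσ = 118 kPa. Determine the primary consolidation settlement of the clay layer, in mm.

Final effective stress: σ'_f = σ'_0 + Δσ = 92.8 + 118 = 210.8 kPa.
Normally consolidated clay, so the full stress increment lies on the virgin compression line:
S_c = C_c·H/(1+e₀)·log₁₀(σ'_f/σ'_0) = 0.16×4.1/(1+0.68)×log₁₀(210.8/92.8)
    = 0.39048 × 0.35632 = 0.1391 m

S_c ≈ 139 mm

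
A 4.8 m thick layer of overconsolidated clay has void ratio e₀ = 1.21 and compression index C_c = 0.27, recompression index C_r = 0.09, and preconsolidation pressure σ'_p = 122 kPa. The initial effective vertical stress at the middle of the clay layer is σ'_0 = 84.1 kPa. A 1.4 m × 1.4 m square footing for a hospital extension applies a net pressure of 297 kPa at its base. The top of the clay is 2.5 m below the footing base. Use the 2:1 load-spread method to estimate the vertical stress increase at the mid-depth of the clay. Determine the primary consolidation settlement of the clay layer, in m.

S_c ≈ 0.0136 m

Mid-depth of clay below the footing base: z = 2.5 + 4.8/2 = 4.9 m.
Stress increase at mid-clay by the 2:1 spreading method:
Δσ = qBL/((B+z)(L+z)) = 297×1.4×1.4/((1.4+4.9)(1.4+4.9)) = 14.667 kPa
Final effective stress: σ'_f = 84.1 + 14.667 = 98.767 kPa.
σ'_f = 98.767 ≤ σ'_p = 122 kPa, so the clay remains overconsolidated and only the recompression index applies:
S_c = C_r·H/(1+e₀)·log₁₀(σ'_f/σ'_0) = 0.09×4.8/2.21×log₁₀(98.767/84.1)
    = 0.19547 × 0.069816 = 0.01365 m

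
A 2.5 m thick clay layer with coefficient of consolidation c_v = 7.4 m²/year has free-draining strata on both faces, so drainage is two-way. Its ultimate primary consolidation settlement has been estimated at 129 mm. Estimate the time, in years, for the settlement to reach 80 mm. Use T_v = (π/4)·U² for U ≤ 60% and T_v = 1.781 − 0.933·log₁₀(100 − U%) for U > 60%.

t ≈ 0.0649 years

Drainage path length: H_d = H/2 = 1.25 m (double drainage).
U = S(t)/S_ult = 80/129 = 0.6202.
U > 60%: T_v = 1.781 − 0.933·log₁₀(100 − 62.016) = 0.30723.
t = T_v·H_d²/c_v = 0.30723×1.25²/7.4 = 0.06487 years.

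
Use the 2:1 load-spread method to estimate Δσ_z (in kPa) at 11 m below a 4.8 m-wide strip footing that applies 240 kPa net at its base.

By the 2:1 method the load spreads at 1 horizontal : 2 vertical, so at depth z the loaded area has grown by z in each plan dimension:
Δσ = qB/(B+z) = 240×4.8/(4.8+11) = 72.911 kPa

Δσ_z ≈ 72.9 kPa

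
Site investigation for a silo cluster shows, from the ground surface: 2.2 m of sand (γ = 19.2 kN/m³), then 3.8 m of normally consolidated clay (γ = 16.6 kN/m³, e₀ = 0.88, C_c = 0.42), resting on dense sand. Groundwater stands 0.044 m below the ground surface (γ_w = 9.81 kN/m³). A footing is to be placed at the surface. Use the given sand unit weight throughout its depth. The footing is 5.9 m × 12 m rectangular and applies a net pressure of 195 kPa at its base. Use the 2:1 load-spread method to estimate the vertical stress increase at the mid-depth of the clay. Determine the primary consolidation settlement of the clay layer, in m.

S_c ≈ 0.464 m

Mid-depth of clay below the ground surface: z = 2.2 + 3.8/2 = 4.1 m.
Total vertical stress at mid-clay: σ_v = 19.2×2.2 + 16.6×1.9 = 73.78 kPa.
Pore pressure: u = 9.81×(4.1 − 0.044) = 39.789 kPa.
Initial effective stress: σ'_0 = σ_v − u = 73.78 − 39.789 = 33.991 kPa.
Stress increase at mid-clay by the 2:1 spreading method:
Δσ = qBL/((B+z)(L+z)) = 195×5.9×12/((5.9+4.1)(12+4.1)) = 85.752 kPa
Final effective stress: σ'_f = σ'_0 + Δσ = 33.991 + 85.752 = 119.74 kPa.
Normally consolidated clay, so the full stress increment lies on the virgin compression line:
S_c = C_c·H/(1+e₀)·log₁₀(σ'_f/σ'_0) = 0.42×3.8/(1+0.88)×log₁₀(119.74/33.991)
    = 0.84894 × 0.54688 = 0.4643 m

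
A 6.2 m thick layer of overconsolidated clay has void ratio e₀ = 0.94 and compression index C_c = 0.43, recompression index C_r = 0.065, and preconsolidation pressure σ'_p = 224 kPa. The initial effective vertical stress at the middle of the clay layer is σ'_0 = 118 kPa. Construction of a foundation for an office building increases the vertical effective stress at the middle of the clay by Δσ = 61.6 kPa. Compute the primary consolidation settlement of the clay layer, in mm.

Final effective stress: σ'_f = 118 + 61.6 = 179.6 kPa.
σ'_f = 179.6 ≤ σ'_p = 224 kPa, so the clay remains overconsolidated and only the recompression index applies:
S_c = C_r·H/(1+e₀)·log₁₀(σ'_f/σ'_0) = 0.065×6.2/1.94×log₁₀(179.6/118)
    = 0.20773 × 0.18242 = 0.03789 m

S_c ≈ 37.9 mm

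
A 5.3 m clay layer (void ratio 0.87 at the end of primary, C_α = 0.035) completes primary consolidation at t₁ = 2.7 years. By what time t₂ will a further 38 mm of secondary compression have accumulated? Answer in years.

t₂ ≈ 6.52 years

S_s = C_α·H/(1+e_p)·log₁₀(t₂/t₁) ⇒ log₁₀(t₂/t₁) = S_s·(1+e_p)/(C_α·H).
log₁₀(t₂/t₁) = 0.038 × (1+0.87) / (0.035×5.3) = 0.3831
t₂ = t₁ × 10^0.3831 = 2.7 × 2.416 = 6.523 years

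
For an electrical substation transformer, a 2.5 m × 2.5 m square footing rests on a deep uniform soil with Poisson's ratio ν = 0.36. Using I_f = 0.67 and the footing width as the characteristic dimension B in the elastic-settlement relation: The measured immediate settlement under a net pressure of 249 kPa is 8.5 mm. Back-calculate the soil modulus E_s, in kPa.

E_s ≈ 42700 kPa

S_e = q·B·(1−ν²)/E_s · I_f  ⇒  E_s = q·B·(1−ν²)·I_f / S_e.
E_s = 249 × 2.5 × 0.8704 × 0.67 / 0.0085 = 42710 kPa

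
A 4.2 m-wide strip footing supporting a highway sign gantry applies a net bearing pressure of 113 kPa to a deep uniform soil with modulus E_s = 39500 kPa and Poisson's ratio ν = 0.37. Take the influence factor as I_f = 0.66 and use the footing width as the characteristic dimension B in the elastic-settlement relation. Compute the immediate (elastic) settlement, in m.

S_e ≈ 0.00684 m

Immediate (elastic) settlement: S_e = q·B·(1−ν²)/E_s · I_f.
S_e = 113 × 4.2 × (1 − 0.37²) / 39500 × 0.66
    = 113 × 4.2 × 0.8631 / 39500 × 0.66
    = 0.006844 m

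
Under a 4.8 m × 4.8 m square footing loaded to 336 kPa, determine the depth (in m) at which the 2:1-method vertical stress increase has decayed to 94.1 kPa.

z ≈ 4.27 m

2:1 spreading — at depth z the loaded area has grown by z in each plan dimension:
qB²/(B+z)² = Δσ_z ⇒ z = B(√(q/Δσ_z) − 1) = 4.8×(√(336/94.1) − 1) = 4.27 m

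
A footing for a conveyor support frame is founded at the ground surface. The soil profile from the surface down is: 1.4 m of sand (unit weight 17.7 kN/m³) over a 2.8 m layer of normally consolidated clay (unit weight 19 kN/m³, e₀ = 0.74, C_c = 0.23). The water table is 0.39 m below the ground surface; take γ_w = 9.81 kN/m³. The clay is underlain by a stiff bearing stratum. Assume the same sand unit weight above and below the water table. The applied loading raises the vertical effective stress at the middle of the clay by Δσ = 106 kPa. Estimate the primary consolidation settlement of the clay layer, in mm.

Mid-depth of clay below the ground surface: z = 1.4 + 2.8/2 = 2.8 m.
Total vertical stress at mid-clay: σ_v = 17.7×1.4 + 19×1.4 = 51.38 kPa.
Pore pressure: u = 9.81×(2.8 − 0.39) = 23.642 kPa.
Initial effective stress: σ'_0 = σ_v − u = 51.38 − 23.642 = 27.738 kPa.
Final effective stress: σ'_f = σ'_0 + Δσ = 27.738 + 106 = 133.74 kPa.
Normally consolidated clay, so the full stress increment lies on the virgin compression line:
S_c = C_c·H/(1+e₀)·log₁₀(σ'_f/σ'_0) = 0.23×2.8/(1+0.74)×log₁₀(133.74/27.738)
    = 0.37011 × 0.68319 = 0.2529 m

S_c ≈ 253 mm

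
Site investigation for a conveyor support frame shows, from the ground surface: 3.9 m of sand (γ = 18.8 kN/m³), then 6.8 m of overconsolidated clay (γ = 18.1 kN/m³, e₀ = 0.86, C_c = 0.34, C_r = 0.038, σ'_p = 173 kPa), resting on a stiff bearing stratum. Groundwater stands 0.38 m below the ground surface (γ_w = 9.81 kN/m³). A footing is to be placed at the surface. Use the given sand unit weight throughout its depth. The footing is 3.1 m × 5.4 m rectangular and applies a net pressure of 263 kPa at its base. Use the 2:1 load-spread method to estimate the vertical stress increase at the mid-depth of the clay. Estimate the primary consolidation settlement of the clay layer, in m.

Mid-depth of clay below the ground surface: z = 3.9 + 6.8/2 = 7.3 m.
Total vertical stress at mid-clay: σ_v = 18.8×3.9 + 18.1×3.4 = 134.86 kPa.
Pore pressure: u = 9.81×(7.3 − 0.38) = 67.885 kPa.
Initial effective stress: σ'_0 = σ_v − u = 134.86 − 67.885 = 66.975 kPa.
Stress increase at mid-clay by the 2:1 spreading method:
Δσ = qBL/((B+z)(L+z)) = 263×3.1×5.4/((3.1+7.3)(5.4+7.3)) = 33.333 kPa
Final effective stress: σ'_f = 66.975 + 33.333 = 100.31 kPa.
σ'_f = 100.31 ≤ σ'_p = 173 kPa, so the clay remains overconsolidated and only the recompression index applies:
S_c = C_r·H/(1+e₀)·log₁₀(σ'_f/σ'_0) = 0.038×6.8/1.86×log₁₀(100.31/66.975)
    = 0.13892 × 0.17543 = 0.02437 m

S_c ≈ 0.0244 m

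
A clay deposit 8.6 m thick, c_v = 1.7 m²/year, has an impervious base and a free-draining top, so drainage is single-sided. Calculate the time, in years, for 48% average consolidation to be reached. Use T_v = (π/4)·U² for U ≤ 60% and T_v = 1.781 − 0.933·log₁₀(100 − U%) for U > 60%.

Drainage path length: H_d = H = 8.6 m (single drainage).
U ≤ 60%: T_v = (π/4)·U² = (π/4)×0.48² = 0.18096.
t = T_v·H_d²/c_v = 0.18096×8.6²/1.7 = 7.873 years.

t ≈ 7.87 years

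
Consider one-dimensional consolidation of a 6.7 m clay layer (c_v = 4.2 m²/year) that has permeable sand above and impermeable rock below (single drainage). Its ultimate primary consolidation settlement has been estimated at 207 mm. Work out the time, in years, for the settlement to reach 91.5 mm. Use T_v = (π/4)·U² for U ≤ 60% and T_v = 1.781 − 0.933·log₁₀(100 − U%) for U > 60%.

Drainage path length: H_d = H = 6.7 m (single drainage).
U = S(t)/S_ult = 91.5/207 = 0.442.
U ≤ 60%: T_v = (π/4)·U² = (π/4)×0.44203² = 0.15346.
t = T_v·H_d²/c_v = 0.15346×6.7²/4.2 = 1.64 years.

t ≈ 1.64 years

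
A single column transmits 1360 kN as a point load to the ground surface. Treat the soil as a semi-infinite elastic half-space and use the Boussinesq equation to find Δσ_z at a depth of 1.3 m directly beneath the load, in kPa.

Boussinesq vertical stress below a point load on an elastic half-space:
Δσ_z = 3P/(2πz²) · [1 + (r/z)²]^(−5/2)
r/z = 0/1.3 = 0; [1+(r/z)²]^(−5/2) = 1.
Δσ_z = 3×1360/(2π×1.3²) × 1 = 384.23 × 1 = 384.2 kPa

Δσ_z ≈ 384 kPa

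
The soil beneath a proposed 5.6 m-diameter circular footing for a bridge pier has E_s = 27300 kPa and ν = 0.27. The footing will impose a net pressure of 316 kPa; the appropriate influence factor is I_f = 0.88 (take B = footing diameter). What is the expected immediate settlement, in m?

Immediate (elastic) settlement: S_e = q·B·(1−ν²)/E_s · I_f.
S_e = 316 × 5.6 × (1 − 0.27²) / 27300 × 0.88
    = 316 × 5.6 × 0.9271 / 27300 × 0.88
    = 0.05288 m

S_e ≈ 0.0529 m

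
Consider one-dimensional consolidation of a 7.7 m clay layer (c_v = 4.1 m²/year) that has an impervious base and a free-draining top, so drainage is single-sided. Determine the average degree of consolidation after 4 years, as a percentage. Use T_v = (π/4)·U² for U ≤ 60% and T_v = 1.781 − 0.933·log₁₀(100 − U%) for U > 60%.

U ≈ 59.3 %

Drainage path length: H_d = H = 7.7 m (single drainage).
T_v = c_v·t/H_d² = 4.1×4/7.7² = 0.27661.
T_v = 0.27661 corresponds to the U ≤ 60% branch:
U = √(4T_v/π) = 0.5935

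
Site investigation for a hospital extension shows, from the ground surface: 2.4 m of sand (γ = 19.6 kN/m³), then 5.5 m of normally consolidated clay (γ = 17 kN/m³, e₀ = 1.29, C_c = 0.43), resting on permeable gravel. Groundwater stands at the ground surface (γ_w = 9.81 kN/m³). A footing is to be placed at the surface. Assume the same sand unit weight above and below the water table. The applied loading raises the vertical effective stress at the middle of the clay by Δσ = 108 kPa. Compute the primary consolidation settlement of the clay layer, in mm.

S_c ≈ 561 mm

Mid-depth of clay below the ground surface: z = 2.4 + 5.5/2 = 5.15 m.
Total vertical stress at mid-clay: σ_v = 19.6×2.4 + 17×2.75 = 93.79 kPa.
Pore pressure: u = 9.81×(5.15 − 0) = 50.522 kPa.
Initial effective stress: σ'_0 = σ_v − u = 93.79 − 50.522 = 43.268 kPa.
Final effective stress: σ'_f = σ'_0 + Δσ = 43.268 + 108 = 151.27 kPa.
Normally consolidated clay, so the full stress increment lies on the virgin compression line:
S_c = C_c·H/(1+e₀)·log₁₀(σ'_f/σ'_0) = 0.43×5.5/(1+1.29)×log₁₀(151.27/43.268)
    = 1.0328 × 0.54359 = 0.5614 m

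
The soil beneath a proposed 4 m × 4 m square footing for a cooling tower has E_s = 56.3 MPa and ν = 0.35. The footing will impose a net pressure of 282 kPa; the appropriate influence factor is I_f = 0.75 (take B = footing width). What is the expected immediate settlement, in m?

Immediate (elastic) settlement: S_e = q·B·(1−ν²)/E_s · I_f.
E_s = 56.3 MPa = 56300 kPa.
S_e = 282 × 4 × (1 − 0.35²) / 56300 × 0.75
    = 282 × 4 × 0.8775 / 56300 × 0.75
    = 0.01319 m

S_e ≈ 0.0132 m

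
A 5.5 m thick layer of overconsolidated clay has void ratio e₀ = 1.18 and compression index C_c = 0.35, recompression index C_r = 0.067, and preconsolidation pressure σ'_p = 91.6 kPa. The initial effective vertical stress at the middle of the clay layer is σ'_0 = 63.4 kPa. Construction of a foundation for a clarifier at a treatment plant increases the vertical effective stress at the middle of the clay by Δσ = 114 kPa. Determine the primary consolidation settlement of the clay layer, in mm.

Final effective stress: σ'_f = 63.4 + 114 = 177.4 kPa.
σ'_f = 177.4 > σ'_p = 91.6 kPa, so the stress path crosses the preconsolidation pressure — recompression up to σ'_p, then virgin compression beyond:
S_c = H/(1+e₀)·[C_r·log₁₀(σ'_p/σ'_0) + C_c·log₁₀(σ'_f/σ'_p)]
    = 5.5/2.18 × [0.067×log₁₀(91.6/63.4) + 0.35×log₁₀(177.4/91.6)]
    = 2.5229 × [0.010707 + 0.10047] = 0.2805 m

S_c ≈ 280 mm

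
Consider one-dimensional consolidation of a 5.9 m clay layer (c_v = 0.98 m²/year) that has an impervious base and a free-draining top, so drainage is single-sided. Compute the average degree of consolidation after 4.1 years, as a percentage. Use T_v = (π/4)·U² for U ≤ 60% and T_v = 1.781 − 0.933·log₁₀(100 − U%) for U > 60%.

U ≈ 38.3 %

Drainage path length: H_d = H = 5.9 m (single drainage).
T_v = c_v·t/H_d² = 0.98×4.1/5.9² = 0.11543.
T_v = 0.11543 corresponds to the U ≤ 60% branch:
U = √(4T_v/π) = 0.3834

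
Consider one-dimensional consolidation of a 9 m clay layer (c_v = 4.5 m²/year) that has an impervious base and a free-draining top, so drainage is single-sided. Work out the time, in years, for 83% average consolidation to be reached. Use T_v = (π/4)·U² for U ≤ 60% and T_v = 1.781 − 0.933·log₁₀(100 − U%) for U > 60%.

Drainage path length: H_d = H = 9 m (single drainage).
U > 60%: T_v = 1.781 − 0.933·log₁₀(100 − 83) = 0.63299.
t = T_v·H_d²/c_v = 0.63299×9²/4.5 = 11.39 years.

t ≈ 11.4 years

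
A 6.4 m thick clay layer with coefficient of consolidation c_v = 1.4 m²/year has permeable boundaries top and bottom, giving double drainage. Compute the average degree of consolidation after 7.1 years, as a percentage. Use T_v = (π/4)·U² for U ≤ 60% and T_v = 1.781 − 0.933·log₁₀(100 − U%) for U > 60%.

Drainage path length: H_d = H/2 = 3.2 m (double drainage).
T_v = c_v·t/H_d² = 1.4×7.1/3.2² = 0.9707.
T_v = 0.9707 corresponds to the U > 60% branch:
U = 1 − 10^((1.781 − T_v)/0.933)/100 = 0.9261

U ≈ 92.6 %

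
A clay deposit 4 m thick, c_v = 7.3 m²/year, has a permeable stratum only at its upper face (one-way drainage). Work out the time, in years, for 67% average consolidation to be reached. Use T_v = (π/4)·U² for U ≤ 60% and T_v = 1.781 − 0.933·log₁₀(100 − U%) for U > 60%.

Drainage path length: H_d = H = 4 m (single drainage).
U > 60%: T_v = 1.781 − 0.933·log₁₀(100 − 67) = 0.36423.
t = T_v·H_d²/c_v = 0.36423×4²/7.3 = 0.7983 years.

t ≈ 0.798 years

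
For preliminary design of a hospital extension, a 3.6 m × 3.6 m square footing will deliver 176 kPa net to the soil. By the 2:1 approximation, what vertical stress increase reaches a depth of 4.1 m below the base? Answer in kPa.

By the 2:1 method the load spreads at 1 horizontal : 2 vertical, so at depth z the loaded area has grown by z in each plan dimension:
Δσ = qBL/((B+z)(L+z)) = 176×3.6×3.6/((3.6+4.1)(3.6+4.1)) = 38.471 kPa

Δσ_z ≈ 38.5 kPa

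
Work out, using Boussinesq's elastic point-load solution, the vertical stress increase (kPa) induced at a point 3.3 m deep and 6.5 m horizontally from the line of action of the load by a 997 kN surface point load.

Boussinesq vertical stress below a point load on an elastic half-space:
Δσ_z = 3P/(2πz²) · [1 + (r/z)²]^(−5/2)
r/z = 6.5/3.3 = 1.9697; [1+(r/z)²]^(−5/2) = 0.019011.
Δσ_z = 3×997/(2π×3.3²) × 0.019011 = 43.713 × 0.019011 = 0.831 kPa

Δσ_z ≈ 0.831 kPa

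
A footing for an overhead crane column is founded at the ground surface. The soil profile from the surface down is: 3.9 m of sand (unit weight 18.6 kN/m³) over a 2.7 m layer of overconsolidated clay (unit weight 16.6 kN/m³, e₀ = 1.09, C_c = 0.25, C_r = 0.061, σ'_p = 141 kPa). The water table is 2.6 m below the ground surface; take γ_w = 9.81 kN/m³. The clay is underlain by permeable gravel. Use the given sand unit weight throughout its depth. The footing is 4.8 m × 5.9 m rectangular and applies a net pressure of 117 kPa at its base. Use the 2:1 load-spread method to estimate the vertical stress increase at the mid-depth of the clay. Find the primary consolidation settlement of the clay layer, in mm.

Mid-depth of clay below the ground surface: z = 3.9 + 2.7/2 = 5.25 m.
Total vertical stress at mid-clay: σ_v = 18.6×3.9 + 16.6×1.35 = 94.95 kPa.
Pore pressure: u = 9.81×(5.25 − 2.6) = 25.997 kPa.
Initial effective stress: σ'_0 = σ_v − u = 94.95 − 25.997 = 68.953 kPa.
Stress increase at mid-clay by the 2:1 spreading method:
Δσ = qBL/((B+z)(L+z)) = 117×4.8×5.9/((4.8+5.25)(5.9+5.25)) = 29.569 kPa
Final effective stress: σ'_f = 68.953 + 29.569 = 98.522 kPa.
σ'_f = 98.522 ≤ σ'_p = 141 kPa, so the clay remains overconsolidated and only the recompression index applies:
S_c = C_r·H/(1+e₀)·log₁₀(σ'_f/σ'_0) = 0.061×2.7/2.09×log₁₀(98.522/68.953)
    = 0.078806 × 0.15498 = 0.01221 m

S_c ≈ 12.2 mm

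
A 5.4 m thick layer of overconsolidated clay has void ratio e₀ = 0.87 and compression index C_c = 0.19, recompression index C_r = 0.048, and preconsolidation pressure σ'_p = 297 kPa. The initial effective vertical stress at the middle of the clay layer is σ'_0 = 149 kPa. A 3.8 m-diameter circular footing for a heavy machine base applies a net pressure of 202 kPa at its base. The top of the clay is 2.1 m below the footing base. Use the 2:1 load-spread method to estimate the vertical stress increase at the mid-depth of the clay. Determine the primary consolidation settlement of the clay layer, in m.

Mid-depth of clay below the footing base: z = 2.1 + 5.4/2 = 4.8 m.
Stress increase at mid-clay by the 2:1 spreading method:
Δσ ≈ qD²/(D+z)² = 202×3.8²/(3.8+4.8)² = 39.439 kPa
Final effective stress: σ'_f = 149 + 39.439 = 188.44 kPa.
σ'_f = 188.44 ≤ σ'_p = 297 kPa, so the clay remains overconsolidated and only the recompression index applies:
S_c = C_r·H/(1+e₀)·log₁₀(σ'_f/σ'_0) = 0.048×5.4/1.87×log₁₀(188.44/149)
    = 0.13861 × 0.10199 = 0.01414 m

S_c ≈ 0.0141 m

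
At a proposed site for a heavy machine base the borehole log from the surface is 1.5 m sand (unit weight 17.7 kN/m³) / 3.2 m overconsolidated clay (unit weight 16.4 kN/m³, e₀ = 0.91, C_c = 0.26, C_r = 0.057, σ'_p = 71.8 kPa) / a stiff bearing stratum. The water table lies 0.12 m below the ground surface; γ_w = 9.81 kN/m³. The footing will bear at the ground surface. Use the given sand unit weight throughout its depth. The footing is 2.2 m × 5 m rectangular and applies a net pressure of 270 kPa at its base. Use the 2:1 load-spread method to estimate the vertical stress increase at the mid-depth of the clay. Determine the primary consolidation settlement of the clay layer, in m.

S_c ≈ 0.0946 m

Mid-depth of clay below the ground surface: z = 1.5 + 3.2/2 = 3.1 m.
Total vertical stress at mid-clay: σ_v = 17.7×1.5 + 16.4×1.6 = 52.79 kPa.
Pore pressure: u = 9.81×(3.1 − 0.12) = 29.234 kPa.
Initial effective stress: σ'_0 = σ_v − u = 52.79 − 29.234 = 23.556 kPa.
Stress increase at mid-clay by the 2:1 spreading method:
Δσ = qBL/((B+z)(L+z)) = 270×2.2×5/((2.2+3.1)(5+3.1)) = 69.182 kPa
Final effective stress: σ'_f = 23.556 + 69.182 = 92.738 kPa.
σ'_f = 92.738 > σ'_p = 71.8 kPa, so the stress path crosses the preconsolidation pressure — recompression up to σ'_p, then virgin compression beyond:
S_c = H/(1+e₀)·[C_r·log₁₀(σ'_p/σ'_0) + C_c·log₁₀(σ'_f/σ'_p)]
    = 3.2/1.91 × [0.057×log₁₀(71.8/23.556) + 0.26×log₁₀(92.738/71.8)]
    = 1.6754 × [0.027589 + 0.028895] = 0.09463 m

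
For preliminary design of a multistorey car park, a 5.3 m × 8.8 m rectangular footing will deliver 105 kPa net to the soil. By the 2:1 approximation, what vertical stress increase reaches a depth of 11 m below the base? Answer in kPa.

By the 2:1 method the load spreads at 1 horizontal : 2 vertical, so at depth z the loaded area has grown by z in each plan dimension:
Δσ = qBL/((B+z)(L+z)) = 105×5.3×8.8/((5.3+11)(8.8+11)) = 15.174 kPa

Δσ_z ≈ 15.2 kPa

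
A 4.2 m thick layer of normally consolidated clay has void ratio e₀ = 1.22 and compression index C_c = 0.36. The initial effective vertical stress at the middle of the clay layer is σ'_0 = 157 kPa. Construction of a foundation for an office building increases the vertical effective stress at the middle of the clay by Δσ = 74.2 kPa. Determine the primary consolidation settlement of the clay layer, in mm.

S_c ≈ 114 mm

Final effective stress: σ'_f = σ'_0 + Δσ = 157 + 74.2 = 231.2 kPa.
Normally consolidated clay, so the full stress increment lies on the virgin compression line:
S_c = C_c·H/(1+e₀)·log₁₀(σ'_f/σ'_0) = 0.36×4.2/(1+1.22)×log₁₀(231.2/157)
    = 0.68108 × 0.16809 = 0.1145 m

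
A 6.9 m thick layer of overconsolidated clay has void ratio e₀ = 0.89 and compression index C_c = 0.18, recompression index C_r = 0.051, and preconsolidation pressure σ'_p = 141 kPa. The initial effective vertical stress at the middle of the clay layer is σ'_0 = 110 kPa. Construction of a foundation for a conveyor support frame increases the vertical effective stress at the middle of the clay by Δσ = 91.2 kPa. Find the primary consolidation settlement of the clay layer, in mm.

S_c ≈ 122 mm

Final effective stress: σ'_f = 110 + 91.2 = 201.2 kPa.
σ'_f = 201.2 > σ'_p = 141 kPa, so the stress path crosses the preconsolidation pressure — recompression up to σ'_p, then virgin compression beyond:
S_c = H/(1+e₀)·[C_r·log₁₀(σ'_p/σ'_0) + C_c·log₁₀(σ'_f/σ'_p)]
    = 6.9/1.89 × [0.051×log₁₀(141/110) + 0.18×log₁₀(201.2/141)]
    = 3.6508 × [0.0054991 + 0.027794] = 0.1215 m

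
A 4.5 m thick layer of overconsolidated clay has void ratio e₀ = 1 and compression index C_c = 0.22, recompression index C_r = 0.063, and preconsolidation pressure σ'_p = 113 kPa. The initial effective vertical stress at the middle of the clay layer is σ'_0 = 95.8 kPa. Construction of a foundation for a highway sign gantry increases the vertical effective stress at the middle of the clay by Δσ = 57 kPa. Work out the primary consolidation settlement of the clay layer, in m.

Final effective stress: σ'_f = 95.8 + 57 = 152.8 kPa.
σ'_f = 152.8 > σ'_p = 113 kPa, so the stress path crosses the preconsolidation pressure — recompression up to σ'_p, then virgin compression beyond:
S_c = H/(1+e₀)·[C_r·log₁₀(σ'_p/σ'_0) + C_c·log₁₀(σ'_f/σ'_p)]
    = 4.5/2 × [0.063×log₁₀(113/95.8) + 0.22×log₁₀(152.8/113)]
    = 2.25 × [0.0045179 + 0.02883] = 0.07503 m

S_c ≈ 0.075 m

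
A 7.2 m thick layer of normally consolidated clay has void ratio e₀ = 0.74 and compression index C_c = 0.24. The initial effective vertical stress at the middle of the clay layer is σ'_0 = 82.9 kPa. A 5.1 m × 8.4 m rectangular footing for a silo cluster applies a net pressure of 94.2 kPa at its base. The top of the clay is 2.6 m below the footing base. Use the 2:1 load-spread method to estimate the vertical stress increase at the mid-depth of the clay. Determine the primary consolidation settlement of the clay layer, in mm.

S_c ≈ 112 mm

Mid-depth of clay below the footing base: z = 2.6 + 7.2/2 = 6.2 m.
Stress increase at mid-clay by the 2:1 spreading method:
Δσ = qBL/((B+z)(L+z)) = 94.2×5.1×8.4/((5.1+6.2)(8.4+6.2)) = 24.461 kPa
Final effective stress: σ'_f = σ'_0 + Δσ = 82.9 + 24.461 = 107.36 kPa.
Normally consolidated clay, so the full stress increment lies on the virgin compression line:
S_c = C_c·H/(1+e₀)·log₁₀(σ'_f/σ'_0) = 0.24×7.2/(1+0.74)×log₁₀(107.36/82.9)
    = 0.9931 × 0.11229 = 0.1115 m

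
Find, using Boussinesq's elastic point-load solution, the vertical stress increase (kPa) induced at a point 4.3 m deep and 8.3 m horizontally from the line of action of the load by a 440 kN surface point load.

Δσ_z ≈ 0.234 kPa

Boussinesq vertical stress below a point load on an elastic half-space:
Δσ_z = 3P/(2πz²) · [1 + (r/z)²]^(−5/2)
r/z = 8.3/4.3 = 1.9302; [1+(r/z)²]^(−5/2) = 0.020597.
Δσ_z = 3×440/(2π×4.3²) × 0.020597 = 11.362 × 0.020597 = 0.234 kPa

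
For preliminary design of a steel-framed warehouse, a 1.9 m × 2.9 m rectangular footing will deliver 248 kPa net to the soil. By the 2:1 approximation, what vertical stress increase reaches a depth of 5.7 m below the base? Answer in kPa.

Δσ_z ≈ 20.9 kPa

By the 2:1 method the load spreads at 1 horizontal : 2 vertical, so at depth z the loaded area has grown by z in each plan dimension:
Δσ = qBL/((B+z)(L+z)) = 248×1.9×2.9/((1.9+5.7)(2.9+5.7)) = 20.907 kPa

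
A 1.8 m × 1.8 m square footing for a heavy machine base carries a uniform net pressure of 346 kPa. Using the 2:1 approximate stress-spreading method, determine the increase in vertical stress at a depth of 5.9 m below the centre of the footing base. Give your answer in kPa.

Δσ_z ≈ 18.9 kPa

By the 2:1 method the load spreads at 1 horizontal : 2 vertical, so at depth z the loaded area has grown by z in each plan dimension:
Δσ = qBL/((B+z)(L+z)) = 346×1.8×1.8/((1.8+5.9)(1.8+5.9)) = 18.908 kPa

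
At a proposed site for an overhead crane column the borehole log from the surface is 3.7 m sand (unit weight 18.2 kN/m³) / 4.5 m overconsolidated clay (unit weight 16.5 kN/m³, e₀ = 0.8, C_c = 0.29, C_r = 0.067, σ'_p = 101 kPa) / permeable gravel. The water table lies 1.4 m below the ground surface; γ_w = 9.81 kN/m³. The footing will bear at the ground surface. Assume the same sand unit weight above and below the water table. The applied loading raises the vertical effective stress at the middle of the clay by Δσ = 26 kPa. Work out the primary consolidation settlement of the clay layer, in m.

S_c ≈ 0.0262 m

Mid-depth of clay below the ground surface: z = 3.7 + 4.5/2 = 5.95 m.
Total vertical stress at mid-clay: σ_v = 18.2×3.7 + 16.5×2.25 = 104.47 kPa.
Pore pressure: u = 9.81×(5.95 − 1.4) = 44.636 kPa.
Initial effective stress: σ'_0 = σ_v − u = 104.47 − 44.636 = 59.834 kPa.
Final effective stress: σ'_f = 59.834 + 26 = 85.834 kPa.
σ'_f = 85.834 ≤ σ'_p = 101 kPa, so the clay remains overconsolidated and only the recompression index applies:
S_c = C_r·H/(1+e₀)·log₁₀(σ'_f/σ'_0) = 0.067×4.5/1.8×log₁₀(85.834/59.834)
    = 0.1675 × 0.15671 = 0.02625 m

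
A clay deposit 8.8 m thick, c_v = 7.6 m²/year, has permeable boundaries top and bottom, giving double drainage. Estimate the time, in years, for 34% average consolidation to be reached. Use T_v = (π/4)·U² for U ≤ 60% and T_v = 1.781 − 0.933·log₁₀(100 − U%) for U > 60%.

Drainage path length: H_d = H/2 = 4.4 m (double drainage).
U ≤ 60%: T_v = (π/4)·U² = (π/4)×0.34² = 0.090792.
t = T_v·H_d²/c_v = 0.090792×4.4²/7.6 = 0.2313 years.

t ≈ 0.231 years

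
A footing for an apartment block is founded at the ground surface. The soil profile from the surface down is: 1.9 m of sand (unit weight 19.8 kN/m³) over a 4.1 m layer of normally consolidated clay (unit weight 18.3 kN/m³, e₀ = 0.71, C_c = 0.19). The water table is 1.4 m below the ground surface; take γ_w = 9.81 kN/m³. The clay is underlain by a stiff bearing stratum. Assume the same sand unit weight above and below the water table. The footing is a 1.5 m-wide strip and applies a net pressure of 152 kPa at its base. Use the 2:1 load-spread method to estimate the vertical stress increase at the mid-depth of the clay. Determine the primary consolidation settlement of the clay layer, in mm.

S_c ≈ 120 mm

Mid-depth of clay below the ground surface: z = 1.9 + 4.1/2 = 3.95 m.
Total vertical stress at mid-clay: σ_v = 19.8×1.9 + 18.3×2.05 = 75.135 kPa.
Pore pressure: u = 9.81×(3.95 − 1.4) = 25.015 kPa.
Initial effective stress: σ'_0 = σ_v − u = 75.135 − 25.015 = 50.12 kPa.
Stress increase at mid-clay by the 2:1 spreading method:
Δσ = qB/(B+z) = 152×1.5/(1.5+3.95) = 41.835 kPa
Final effective stress: σ'_f = σ'_0 + Δσ = 50.12 + 41.835 = 91.955 kPa.
Normally consolidated clay, so the full stress increment lies on the virgin compression line:
S_c = C_c·H/(1+e₀)·log₁₀(σ'_f/σ'_0) = 0.19×4.1/(1+0.71)×log₁₀(91.955/50.12)
    = 0.45556 × 0.26356 = 0.1201 m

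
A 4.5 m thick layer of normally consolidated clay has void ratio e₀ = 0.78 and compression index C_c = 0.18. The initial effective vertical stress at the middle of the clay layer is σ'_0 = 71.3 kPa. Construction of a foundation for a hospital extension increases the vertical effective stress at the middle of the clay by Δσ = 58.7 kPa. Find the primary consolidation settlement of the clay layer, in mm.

S_c ≈ 119 mm

Final effective stress: σ'_f = σ'_0 + Δσ = 71.3 + 58.7 = 130 kPa.
Normally consolidated clay, so the full stress increment lies on the virgin compression line:
S_c = C_c·H/(1+e₀)·log₁₀(σ'_f/σ'_0) = 0.18×4.5/(1+0.78)×log₁₀(130/71.3)
    = 0.45506 × 0.26085 = 0.1187 m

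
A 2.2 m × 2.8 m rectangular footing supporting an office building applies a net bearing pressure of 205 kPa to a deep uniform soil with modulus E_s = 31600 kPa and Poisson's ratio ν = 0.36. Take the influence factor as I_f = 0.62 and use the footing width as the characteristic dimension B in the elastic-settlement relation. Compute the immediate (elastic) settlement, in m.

S_e ≈ 0.0077 m

Immediate (elastic) settlement: S_e = q·B·(1−ν²)/E_s · I_f.
S_e = 205 × 2.2 × (1 − 0.36²) / 31600 × 0.62
    = 205 × 2.2 × 0.8704 / 31600 × 0.62
    = 0.007702 m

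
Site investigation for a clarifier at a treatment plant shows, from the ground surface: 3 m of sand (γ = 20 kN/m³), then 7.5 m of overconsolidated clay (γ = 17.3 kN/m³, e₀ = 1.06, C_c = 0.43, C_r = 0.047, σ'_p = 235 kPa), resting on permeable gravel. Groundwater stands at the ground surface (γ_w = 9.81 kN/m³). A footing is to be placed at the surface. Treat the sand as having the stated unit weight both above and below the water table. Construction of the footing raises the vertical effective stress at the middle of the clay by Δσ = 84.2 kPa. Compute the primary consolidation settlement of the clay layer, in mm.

Mid-depth of clay below the ground surface: z = 3 + 7.5/2 = 6.75 m.
Total vertical stress at mid-clay: σ_v = 20×3 + 17.3×3.75 = 124.88 kPa.
Pore pressure: u = 9.81×(6.75 − 0) = 66.218 kPa.
Initial effective stress: σ'_0 = σ_v − u = 124.88 − 66.218 = 58.662 kPa.
Final effective stress: σ'_f = 58.662 + 84.2 = 142.86 kPa.
σ'_f = 142.86 ≤ σ'_p = 235 kPa, so the clay remains overconsolidated and only the recompression index applies:
S_c = C_r·H/(1+e₀)·log₁₀(σ'_f/σ'_0) = 0.047×7.5/2.06×log₁₀(142.86/58.662)
    = 0.17112 × 0.38655 = 0.06615 m

S_c ≈ 66.1 mm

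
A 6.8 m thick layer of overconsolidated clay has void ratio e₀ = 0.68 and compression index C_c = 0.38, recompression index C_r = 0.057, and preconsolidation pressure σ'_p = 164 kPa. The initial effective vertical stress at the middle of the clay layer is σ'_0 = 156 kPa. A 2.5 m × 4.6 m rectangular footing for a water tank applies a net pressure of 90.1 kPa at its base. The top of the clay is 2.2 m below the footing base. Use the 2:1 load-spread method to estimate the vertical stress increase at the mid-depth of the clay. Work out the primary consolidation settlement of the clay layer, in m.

Mid-depth of clay below the footing base: z = 2.2 + 6.8/2 = 5.6 m.
Stress increase at mid-clay by the 2:1 spreading method:
Δσ = qBL/((B+z)(L+z)) = 90.1×2.5×4.6/((2.5+5.6)(4.6+5.6)) = 12.541 kPa
Final effective stress: σ'_f = 156 + 12.541 = 168.54 kPa.
σ'_f = 168.54 > σ'_p = 164 kPa, so the stress path crosses the preconsolidation pressure — recompression up to σ'_p, then virgin compression beyond:
S_c = H/(1+e₀)·[C_r·log₁₀(σ'_p/σ'_0) + C_c·log₁₀(σ'_f/σ'_p)]
    = 6.8/1.68 × [0.057×log₁₀(164/156) + 0.38×log₁₀(168.54/164)]
    = 4.0476 × [0.001238 + 0.0045065] = 0.02325 m

S_c ≈ 0.0233 m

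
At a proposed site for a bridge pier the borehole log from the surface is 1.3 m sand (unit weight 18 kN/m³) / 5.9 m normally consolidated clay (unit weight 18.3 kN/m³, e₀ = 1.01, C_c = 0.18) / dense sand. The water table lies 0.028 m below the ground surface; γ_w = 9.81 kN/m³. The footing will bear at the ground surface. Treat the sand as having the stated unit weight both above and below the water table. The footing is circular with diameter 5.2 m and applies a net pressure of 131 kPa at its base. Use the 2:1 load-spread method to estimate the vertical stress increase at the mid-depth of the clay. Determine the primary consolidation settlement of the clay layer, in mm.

S_c ≈ 171 mm

Mid-depth of clay below the ground surface: z = 1.3 + 5.9/2 = 4.25 m.
Total vertical stress at mid-clay: σ_v = 18×1.3 + 18.3×2.95 = 77.385 kPa.
Pore pressure: u = 9.81×(4.25 − 0.028) = 41.418 kPa.
Initial effective stress: σ'_0 = σ_v − u = 77.385 − 41.418 = 35.967 kPa.
Stress increase at mid-clay by the 2:1 spreading method:
Δσ ≈ qD²/(D+z)² = 131×5.2²/(5.2+4.25)² = 39.666 kPa
Final effective stress: σ'_f = σ'_0 + Δσ = 35.967 + 39.666 = 75.633 kPa.
Normally consolidated clay, so the full stress increment lies on the virgin compression line:
S_c = C_c·H/(1+e₀)·log₁₀(σ'_f/σ'_0) = 0.18×5.9/(1+1.01)×log₁₀(75.633/35.967)
    = 0.52836 × 0.32281 = 0.1706 m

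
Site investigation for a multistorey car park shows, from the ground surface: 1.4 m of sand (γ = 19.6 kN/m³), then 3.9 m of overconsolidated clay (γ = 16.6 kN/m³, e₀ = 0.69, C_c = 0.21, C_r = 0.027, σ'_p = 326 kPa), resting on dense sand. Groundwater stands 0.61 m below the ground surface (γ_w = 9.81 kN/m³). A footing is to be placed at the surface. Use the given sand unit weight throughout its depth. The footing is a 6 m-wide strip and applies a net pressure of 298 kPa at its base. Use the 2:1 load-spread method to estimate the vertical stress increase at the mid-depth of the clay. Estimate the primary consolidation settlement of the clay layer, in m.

Mid-depth of clay below the ground surface: z = 1.4 + 3.9/2 = 3.35 m.
Total vertical stress at mid-clay: σ_v = 19.6×1.4 + 16.6×1.95 = 59.81 kPa.
Pore pressure: u = 9.81×(3.35 − 0.61) = 26.879 kPa.
Initial effective stress: σ'_0 = σ_v − u = 59.81 − 26.879 = 32.931 kPa.
Stress increase at mid-clay by the 2:1 spreading method:
Δσ = qB/(B+z) = 298×6/(6+3.35) = 191.23 kPa
Final effective stress: σ'_f = 32.931 + 191.23 = 224.16 kPa.
σ'_f = 224.16 ≤ σ'_p = 326 kPa, so the clay remains overconsolidated and only the recompression index applies:
S_c = C_r·H/(1+e₀)·log₁₀(σ'_f/σ'_0) = 0.027×3.9/1.69×log₁₀(224.16/32.931)
    = 0.062308 × 0.83295 = 0.0519 m

S_c ≈ 0.0519 m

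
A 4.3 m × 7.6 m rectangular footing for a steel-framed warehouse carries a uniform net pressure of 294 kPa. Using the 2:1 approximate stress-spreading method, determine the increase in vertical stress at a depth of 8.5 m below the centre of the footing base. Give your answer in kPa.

By the 2:1 method the load spreads at 1 horizontal : 2 vertical, so at depth z the loaded area has grown by z in each plan dimension:
Δσ = qBL/((B+z)(L+z)) = 294×4.3×7.6/((4.3+8.5)(7.6+8.5)) = 46.622 kPa

Δσ_z ≈ 46.6 kPa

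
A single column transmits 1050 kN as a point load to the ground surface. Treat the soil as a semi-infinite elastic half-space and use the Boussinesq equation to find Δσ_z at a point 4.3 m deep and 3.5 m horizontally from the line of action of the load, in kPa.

Boussinesq vertical stress below a point load on an elastic half-space:
Δσ_z = 3P/(2πz²) · [1 + (r/z)²]^(−5/2)
r/z = 3.5/4.3 = 0.81395; [1+(r/z)²]^(−5/2) = 0.2806.
Δσ_z = 3×1050/(2π×4.3²) × 0.2806 = 27.114 × 0.2806 = 7.608 kPa

Δσ_z ≈ 7.61 kPa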